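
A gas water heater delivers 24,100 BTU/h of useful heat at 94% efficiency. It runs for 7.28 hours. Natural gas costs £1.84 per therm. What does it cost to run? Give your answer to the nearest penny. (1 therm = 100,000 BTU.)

£3.43

Heat delivered = 24,100 BTU/h × 7.28 h = 175,448 BTU
Gas input = 175,448 / 0.94 = 186,647 BTU
= 186,647 / 100,000 = 1.866 therm
Cost = 1.866 × £1.84/therm = £3.43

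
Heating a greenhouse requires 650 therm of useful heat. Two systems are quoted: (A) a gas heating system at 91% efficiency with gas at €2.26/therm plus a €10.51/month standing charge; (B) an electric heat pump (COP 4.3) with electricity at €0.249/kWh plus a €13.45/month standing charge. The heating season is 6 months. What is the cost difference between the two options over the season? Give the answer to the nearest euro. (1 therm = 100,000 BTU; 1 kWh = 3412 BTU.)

€493

Heat load = 650 therm × 100,000 = 65,000,000 BTU
Gas: input = 65,000,000 / 0.91 = 71,428,571 BTU = 714.3 therm → 714.3 × €2.26 = €1,614.29; + 6 × €10.51 standing = €1,677.35
Heat pump: 65,000,000 BTU / 3412 = 19,050 kWh heat; / 4.3 = 4,430 kWh in → × €0.249 = €1,103.15; + 6 × €13.45 standing = €1,183.85
Difference = |€1,677.35 − €1,183.85| = €493.49 ≈ €493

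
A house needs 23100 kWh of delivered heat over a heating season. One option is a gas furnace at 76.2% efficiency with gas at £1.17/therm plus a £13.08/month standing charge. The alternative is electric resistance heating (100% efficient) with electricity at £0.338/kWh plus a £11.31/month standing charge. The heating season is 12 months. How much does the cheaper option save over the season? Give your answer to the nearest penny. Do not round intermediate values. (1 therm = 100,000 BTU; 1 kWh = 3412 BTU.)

£6576.37

Heat load = 23100 kWh × 3412 = 78,817,200 BTU
Gas: input = 78,817,200 / 0.762 = 103,434,646 BTU = 1,034 therm → 1,034 × £1.17 = £1,210.19; + 12 × £13.08 standing = £1,367.15
Electric: 78,817,200 BTU / 3412 = 23,100 kWh → × £0.338 = £7,807.80; + 12 × £11.31 standing = £7,943.52
Difference = |£1,367.15 − £7,943.52| = £6,576.37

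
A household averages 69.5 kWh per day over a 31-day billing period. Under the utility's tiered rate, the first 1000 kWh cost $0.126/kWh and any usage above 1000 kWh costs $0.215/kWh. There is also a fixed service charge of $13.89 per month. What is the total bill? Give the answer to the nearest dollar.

Usage = 69.5 kWh/day × 31 days = 2154.5 kWh
First 1000 kWh × $0.126 = $126.00
Remaining 1154.5 kWh × $0.215 = $248.22
Energy charge = $374.22; + service $13.89 = $388.11 ≈ $388

$388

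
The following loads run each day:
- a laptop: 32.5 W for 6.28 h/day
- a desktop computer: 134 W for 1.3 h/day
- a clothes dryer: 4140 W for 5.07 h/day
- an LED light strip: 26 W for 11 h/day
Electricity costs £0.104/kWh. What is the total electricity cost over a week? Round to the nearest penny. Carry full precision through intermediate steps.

laptop: 32.5 W × 6.28 h × 7 d = 1,429 Wh = 1.429 kWh
desktop computer: 134 W × 1.3 h × 7 d = 1,219 Wh = 1.219 kWh
clothes dryer: 4140 W × 5.07 h × 7 d = 146,929 Wh = 146.9 kWh
LED light strip: 26 W × 11 h × 7 d = 2,002 Wh = 2.002 kWh
Total energy = 1.429 + 1.219 + 146.9 + 2.002 = 151.6 kWh
Cost = 151.6 kWh × £0.104 = £15.76

£15.76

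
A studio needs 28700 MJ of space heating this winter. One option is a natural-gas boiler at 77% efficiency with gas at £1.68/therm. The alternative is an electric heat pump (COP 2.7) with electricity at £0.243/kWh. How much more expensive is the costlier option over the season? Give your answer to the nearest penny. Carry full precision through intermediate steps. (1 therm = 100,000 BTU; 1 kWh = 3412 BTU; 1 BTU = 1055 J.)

£124.03

Heat load = 28700 MJ = 28,700,000,000 J / 1055 = 27,203,791 BTU
Gas: input = 27,203,791 / 0.77 = 35,329,599 BTU = 353.3 therm → 353.3 × £1.68 = £593.54
Heat pump: 27,203,791 BTU / 3412 = 7,973 kWh heat; / 2.7 = 2,953 kWh in → × £0.243 = £717.57
Difference = |£593.54 − £717.57| = £124.03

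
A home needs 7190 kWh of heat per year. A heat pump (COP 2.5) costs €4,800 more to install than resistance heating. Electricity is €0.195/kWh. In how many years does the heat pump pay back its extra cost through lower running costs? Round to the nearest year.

6 years

Resistance: 7190 kWh × €0.195 = €1,402.05/yr
Heat pump: 7190 / 2.5 = 2876 kWh in → × €0.195 = €560.82/yr
Annual savings = €841.23
Payback = €4,800 / €841.23 = 5.71 years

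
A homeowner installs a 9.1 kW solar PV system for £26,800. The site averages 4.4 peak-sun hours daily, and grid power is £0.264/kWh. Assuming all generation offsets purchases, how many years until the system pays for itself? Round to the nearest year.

7 years

Daily generation = 9.1 kW × 4.4 h = 40.04 kWh
Annual generation = 40.04 × 365 = 14615 kWh
Annual savings = 14615 × £0.264 = £3,858.25
Payback = £26,800 / £3,858.25 = 6.95 years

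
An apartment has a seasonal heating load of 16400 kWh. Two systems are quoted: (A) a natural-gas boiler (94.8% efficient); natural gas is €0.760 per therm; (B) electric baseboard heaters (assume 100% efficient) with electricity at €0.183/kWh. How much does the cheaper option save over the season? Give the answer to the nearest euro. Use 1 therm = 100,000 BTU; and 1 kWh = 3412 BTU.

€2553

Heat load = 16400 kWh × 3412 = 55,956,800 BTU
Gas: input = 55,956,800 / 0.948 = 59,026,160 BTU = 590.3 therm → 590.3 × €0.760 = €448.60
Electric: 55,956,800 BTU / 3412 = 16,400 kWh → × €0.183 = €3,001.20
Difference = |€448.60 − €3,001.20| = €2,552.60 ≈ €2553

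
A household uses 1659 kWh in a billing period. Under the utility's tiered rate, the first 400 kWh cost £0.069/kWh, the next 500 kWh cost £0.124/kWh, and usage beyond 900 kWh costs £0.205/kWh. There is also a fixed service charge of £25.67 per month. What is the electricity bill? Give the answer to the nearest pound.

£271

First 400 kWh × £0.069 = £27.60
Next 500 kWh × £0.124 = £62.00
Remaining 759 kWh × £0.205 = £155.59
Energy charge = £245.19; + service £25.67 = £270.87 ≈ £271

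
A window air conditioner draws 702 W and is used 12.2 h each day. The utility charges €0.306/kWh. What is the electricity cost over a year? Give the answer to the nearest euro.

Energy = 702 W × 12.2 h/day × 365 days = 3,126,006 Wh = 3,126 kWh
Cost = 3,126 kWh × €0.306/kWh = €956.56 ≈ €957

€957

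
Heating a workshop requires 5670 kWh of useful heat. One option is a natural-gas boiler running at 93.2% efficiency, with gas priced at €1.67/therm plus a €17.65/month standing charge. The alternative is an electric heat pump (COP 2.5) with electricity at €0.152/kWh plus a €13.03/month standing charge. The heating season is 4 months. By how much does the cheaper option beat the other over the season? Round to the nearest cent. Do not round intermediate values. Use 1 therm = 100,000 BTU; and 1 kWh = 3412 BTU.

€20.40

Heat load = 5670 kWh × 3412 = 19,346,040 BTU
Gas: input = 19,346,040 / 0.932 = 20,757,554 BTU = 207.6 therm → 207.6 × €1.67 = €346.65; + 4 × €17.65 standing = €417.25
Heat pump: 19,346,040 BTU / 3412 = 5,670 kWh heat; / 2.5 = 2,268 kWh in → × €0.152 = €344.74; + 4 × €13.03 standing = €396.86
Difference = |€417.25 − €396.86| = €20.40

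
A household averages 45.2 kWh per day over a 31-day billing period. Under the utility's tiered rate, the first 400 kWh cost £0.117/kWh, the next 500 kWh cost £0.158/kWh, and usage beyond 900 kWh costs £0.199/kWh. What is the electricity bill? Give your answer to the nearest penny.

Usage = 45.2 kWh/day × 31 days = 1401.2 kWh
First 400 kWh × £0.117 = £46.80
Next 500 kWh × £0.158 = £79.00
Remaining 501.2 kWh × £0.199 = £99.74
Total = £225.54

£225.54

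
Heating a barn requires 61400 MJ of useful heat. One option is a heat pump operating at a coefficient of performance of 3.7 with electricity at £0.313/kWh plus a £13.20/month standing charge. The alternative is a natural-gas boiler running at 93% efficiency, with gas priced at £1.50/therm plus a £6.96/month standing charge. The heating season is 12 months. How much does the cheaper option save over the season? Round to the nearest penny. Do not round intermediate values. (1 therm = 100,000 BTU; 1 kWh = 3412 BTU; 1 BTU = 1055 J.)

Heat load = 61400 MJ = 61,400,000,000 J / 1055 = 58,199,052 BTU
Gas: input = 58,199,052 / 0.93 = 62,579,626 BTU = 625.8 therm → 625.8 × £1.50 = £938.69; + 12 × £6.96 standing = £1,022.21
Heat pump: 58,199,052 BTU / 3412 = 17,060 kWh heat; / 3.7 = 4,610 kWh in → × £0.313 = £1,442.94; + 12 × £13.20 standing = £1,601.34
Difference = |£1,022.21 − £1,601.34| = £579.13

£579.13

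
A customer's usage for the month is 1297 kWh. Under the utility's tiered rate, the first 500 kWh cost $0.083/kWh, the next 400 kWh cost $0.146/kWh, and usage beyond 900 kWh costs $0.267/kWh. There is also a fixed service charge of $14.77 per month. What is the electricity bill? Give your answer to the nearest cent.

First 500 kWh × $0.083 = $41.50
Next 400 kWh × $0.146 = $58.40
Remaining 397 kWh × $0.267 = $106.00
Energy charge = $205.90; + service $14.77 = $220.67

$220.67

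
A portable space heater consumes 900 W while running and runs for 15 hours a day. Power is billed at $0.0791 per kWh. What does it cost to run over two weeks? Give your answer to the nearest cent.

$14.95

Energy = 900 W × 15 h/day × 14 days = 189,000 Wh = 189 kWh
Cost = 189 kWh × $0.0791/kWh = $14.95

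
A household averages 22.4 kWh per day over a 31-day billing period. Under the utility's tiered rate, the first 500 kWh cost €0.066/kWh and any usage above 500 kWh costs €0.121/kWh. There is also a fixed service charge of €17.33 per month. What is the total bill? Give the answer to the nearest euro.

Usage = 22.4 kWh/day × 31 days = 694.4 kWh
First 500 kWh × €0.066 = €33.00
Remaining 194.4 kWh × €0.121 = €23.52
Energy charge = €56.52; + service €17.33 = €73.85 ≈ €74

€74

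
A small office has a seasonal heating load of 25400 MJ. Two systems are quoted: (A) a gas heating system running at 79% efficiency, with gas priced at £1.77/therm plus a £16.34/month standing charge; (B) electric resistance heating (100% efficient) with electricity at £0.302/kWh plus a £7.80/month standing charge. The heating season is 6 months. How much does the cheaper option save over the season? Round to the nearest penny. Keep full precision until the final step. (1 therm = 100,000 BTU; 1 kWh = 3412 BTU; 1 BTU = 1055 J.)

£1540.32

Heat load = 25400 MJ = 25,400,000,000 J / 1055 = 24,075,829 BTU
Gas: input = 24,075,829 / 0.79 = 30,475,733 BTU = 304.8 therm → 304.8 × £1.77 = £539.42; + 6 × £16.34 standing = £637.46
Electric: 24,075,829 BTU / 3412 = 7,056 kWh → × £0.302 = £2,130.98; + 6 × £7.80 standing = £2,177.78
Difference = |£637.46 − £2,177.78| = £1,540.32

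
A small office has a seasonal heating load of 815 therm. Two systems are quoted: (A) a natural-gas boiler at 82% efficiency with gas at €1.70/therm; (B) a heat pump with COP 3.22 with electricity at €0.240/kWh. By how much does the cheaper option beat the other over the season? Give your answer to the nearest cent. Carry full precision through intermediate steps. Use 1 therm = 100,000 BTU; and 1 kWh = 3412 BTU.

€90.71

Heat load = 815 therm × 100,000 = 81,500,000 BTU
Gas: input = 81,500,000 / 0.82 = 99,390,244 BTU = 993.9 therm → 993.9 × €1.70 = €1,689.63
Heat pump: 81,500,000 BTU / 3412 = 23,890 kWh heat; / 3.22 = 7,418 kWh in → × €0.240 = €1,780.34
Difference = |€1,689.63 − €1,780.34| = €90.71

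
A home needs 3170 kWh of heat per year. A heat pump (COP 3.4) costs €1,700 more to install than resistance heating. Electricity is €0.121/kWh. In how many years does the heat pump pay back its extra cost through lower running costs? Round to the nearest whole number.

6 years

Resistance: 3170 kWh × €0.121 = €383.57/yr
Heat pump: 3170 / 3.4 = 932.4 kWh in → × €0.121 = €112.81/yr
Annual savings = €270.76
Payback = €1,700 / €270.76 = 6.28 years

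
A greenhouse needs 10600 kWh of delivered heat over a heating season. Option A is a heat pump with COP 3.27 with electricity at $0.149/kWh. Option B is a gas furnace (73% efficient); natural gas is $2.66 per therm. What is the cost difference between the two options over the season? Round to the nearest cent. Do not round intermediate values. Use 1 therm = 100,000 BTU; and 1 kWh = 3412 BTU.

Heat load = 10600 kWh × 3412 = 36,167,200 BTU
Gas: input = 36,167,200 / 0.73 = 49,544,110 BTU = 495.4 therm → 495.4 × $2.66 = $1,317.87
Heat pump: 36,167,200 BTU / 3412 = 10,600 kWh heat; / 3.27 = 3,242 kWh in → × $0.149 = $483.00
Difference = |$1,317.87 − $483.00| = $834.88

$834.88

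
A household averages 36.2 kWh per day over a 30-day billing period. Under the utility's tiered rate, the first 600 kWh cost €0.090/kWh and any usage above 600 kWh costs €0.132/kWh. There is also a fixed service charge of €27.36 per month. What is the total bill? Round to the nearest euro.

Usage = 36.2 kWh/day × 30 days = 1086 kWh
First 600 kWh × €0.090 = €54.00
Remaining 486 kWh × €0.132 = €64.15
Energy charge = €118.15; + service €27.36 = €145.51 ≈ €146

€146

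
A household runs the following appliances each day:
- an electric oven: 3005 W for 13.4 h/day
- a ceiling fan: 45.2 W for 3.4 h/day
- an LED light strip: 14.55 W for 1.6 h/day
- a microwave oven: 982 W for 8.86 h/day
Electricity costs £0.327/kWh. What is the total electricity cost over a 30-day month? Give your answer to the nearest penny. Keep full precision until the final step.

£482.11

electric oven: 3005 W × 13.4 h × 30 d = 1,208,010 Wh = 1,208 kWh
ceiling fan: 45.2 W × 3.4 h × 30 d = 4,610 Wh = 4.61 kWh
LED light strip: 14.55 W × 1.6 h × 30 d = 698 Wh = 0.6984 kWh
microwave oven: 982 W × 8.86 h × 30 d = 261,016 Wh = 261 kWh
Total energy = 1,208 + 4.61 + 0.6984 + 261 = 1,474 kWh
Cost = 1,474 kWh × £0.327 = £482.11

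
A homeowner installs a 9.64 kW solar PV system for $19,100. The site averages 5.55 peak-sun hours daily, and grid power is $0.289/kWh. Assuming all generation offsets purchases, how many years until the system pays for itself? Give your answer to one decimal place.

3.4 years

Daily generation = 9.64 kW × 5.55 h = 53.5 kWh
Annual generation = 53.5 × 365 = 19528 kWh
Annual savings = 19528 × $0.289 = $5,643.66
Payback = $19,100 / $5,643.66 = 3.38 years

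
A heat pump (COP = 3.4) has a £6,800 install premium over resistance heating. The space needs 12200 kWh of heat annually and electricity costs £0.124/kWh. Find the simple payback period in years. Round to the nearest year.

6 years

Resistance: 12200 kWh × £0.124 = £1,512.80/yr
Heat pump: 12200 / 3.4 = 3588 kWh in → × £0.124 = £444.94/yr
Annual savings = £1,067.86
Payback = £6,800 / £1,067.86 = 6.37 years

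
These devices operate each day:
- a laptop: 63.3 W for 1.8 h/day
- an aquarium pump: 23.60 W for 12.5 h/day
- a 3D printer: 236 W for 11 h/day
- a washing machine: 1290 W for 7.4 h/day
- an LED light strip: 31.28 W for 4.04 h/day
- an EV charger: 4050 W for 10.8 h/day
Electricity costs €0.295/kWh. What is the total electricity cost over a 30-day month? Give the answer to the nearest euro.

€499

laptop: 63.3 W × 1.8 h × 30 d = 3,418 Wh = 3.418 kWh
aquarium pump: 23.60 W × 12.5 h × 30 d = 8,850 Wh = 8.85 kWh
3D printer: 236 W × 11 h × 30 d = 77,880 Wh = 77.88 kWh
washing machine: 1290 W × 7.4 h × 30 d = 286,380 Wh = 286.4 kWh
LED light strip: 31.28 W × 4.04 h × 30 d = 3,791 Wh = 3.791 kWh
EV charger: 4050 W × 10.8 h × 30 d = 1,312,200 Wh = 1,312 kWh
Total energy = 3.418 + 8.85 + 77.88 + 286.4 + 3.791 + 1,312 = 1,693 kWh
Cost = 1,693 kWh × €0.295 = €499.29 ≈ €499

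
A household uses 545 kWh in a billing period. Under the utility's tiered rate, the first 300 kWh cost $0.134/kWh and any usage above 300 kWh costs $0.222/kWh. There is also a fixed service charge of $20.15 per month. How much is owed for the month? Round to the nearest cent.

First 300 kWh × $0.134 = $40.20
Remaining 245 kWh × $0.222 = $54.39
Energy charge = $94.59; + service $20.15 = $114.74

$114.74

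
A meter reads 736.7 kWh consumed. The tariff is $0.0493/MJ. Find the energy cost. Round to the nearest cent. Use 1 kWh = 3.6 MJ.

736.7 kWh × (3.6 MJ/kWh) = 2,652 MJ
Cost = 2,652 MJ × $0.0493/MJ = $130.75

$130.75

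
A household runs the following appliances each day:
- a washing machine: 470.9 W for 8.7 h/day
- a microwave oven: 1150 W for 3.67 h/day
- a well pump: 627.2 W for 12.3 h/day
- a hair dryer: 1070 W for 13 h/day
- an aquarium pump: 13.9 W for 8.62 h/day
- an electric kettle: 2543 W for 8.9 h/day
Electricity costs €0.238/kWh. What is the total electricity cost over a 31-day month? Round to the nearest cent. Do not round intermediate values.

washing machine: 470.9 W × 8.7 h × 31 d = 127,002 Wh = 127 kWh
microwave oven: 1150 W × 3.67 h × 31 d = 130,836 Wh = 130.8 kWh
well pump: 627.2 W × 12.3 h × 31 d = 239,151 Wh = 239.2 kWh
hair dryer: 1070 W × 13 h × 31 d = 431,210 Wh = 431.2 kWh
aquarium pump: 13.9 W × 8.62 h × 31 d = 3,714 Wh = 3.714 kWh
electric kettle: 2543 W × 8.9 h × 31 d = 701,614 Wh = 701.6 kWh
Total energy = 127 + 130.8 + 239.2 + 431.2 + 3.714 + 701.6 = 1,634 kWh
Cost = 1,634 kWh × €0.238 = €388.78

€388.78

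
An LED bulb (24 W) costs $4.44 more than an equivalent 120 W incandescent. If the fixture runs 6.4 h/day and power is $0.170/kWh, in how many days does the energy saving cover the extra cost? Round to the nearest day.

43 days

Power saved = 120 − 24 = 96 W
Daily energy saved = 96 W × 6.4 h = 614.4 Wh = 0.6144 kWh
Daily savings = 0.6144 × $0.170 = $0.1044
Payback = $4.44 / $0.1044 per day = 42.51 days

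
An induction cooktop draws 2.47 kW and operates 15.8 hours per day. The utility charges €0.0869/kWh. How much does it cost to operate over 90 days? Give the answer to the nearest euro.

Energy = 2470 W × 15.8 h/day × 90 days = 3,512,340 Wh = 3,512 kWh
Cost = 3,512 kWh × €0.0869/kWh = €305.22 ≈ €305

€305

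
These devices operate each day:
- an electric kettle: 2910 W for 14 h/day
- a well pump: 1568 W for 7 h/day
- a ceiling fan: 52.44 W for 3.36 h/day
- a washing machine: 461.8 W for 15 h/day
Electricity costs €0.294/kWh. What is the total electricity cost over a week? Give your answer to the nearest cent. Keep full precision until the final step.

€121.05

electric kettle: 2910 W × 14 h × 7 d = 285,180 Wh = 285.2 kWh
well pump: 1568 W × 7 h × 7 d = 76,832 Wh = 76.83 kWh
ceiling fan: 52.44 W × 3.36 h × 7 d = 1,233 Wh = 1.233 kWh
washing machine: 461.8 W × 15 h × 7 d = 48,489 Wh = 48.49 kWh
Total energy = 285.2 + 76.83 + 1.233 + 48.49 = 411.7 kWh
Cost = 411.7 kWh × €0.294 = €121.05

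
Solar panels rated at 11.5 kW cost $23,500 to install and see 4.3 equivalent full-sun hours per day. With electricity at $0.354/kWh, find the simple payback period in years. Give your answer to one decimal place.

3.7 years

Daily generation = 11.5 kW × 4.3 h = 49.45 kWh
Annual generation = 49.45 × 365 = 18049 kWh
Annual savings = 18049 × $0.354 = $6,389.43
Payback = $23,500 / $6,389.43 = 3.68 years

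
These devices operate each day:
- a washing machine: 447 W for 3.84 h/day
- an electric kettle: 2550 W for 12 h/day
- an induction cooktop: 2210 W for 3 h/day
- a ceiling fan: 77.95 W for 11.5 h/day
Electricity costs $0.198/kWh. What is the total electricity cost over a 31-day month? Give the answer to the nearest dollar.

washing machine: 447 W × 3.84 h × 31 d = 53,211 Wh = 53.21 kWh
electric kettle: 2550 W × 12 h × 31 d = 948,600 Wh = 948.6 kWh
induction cooktop: 2210 W × 3 h × 31 d = 205,530 Wh = 205.5 kWh
ceiling fan: 77.95 W × 11.5 h × 31 d = 27,789 Wh = 27.79 kWh
Total energy = 53.21 + 948.6 + 205.5 + 27.79 = 1,235 kWh
Cost = 1,235 kWh × $0.198 = $244.56 ≈ $245

$245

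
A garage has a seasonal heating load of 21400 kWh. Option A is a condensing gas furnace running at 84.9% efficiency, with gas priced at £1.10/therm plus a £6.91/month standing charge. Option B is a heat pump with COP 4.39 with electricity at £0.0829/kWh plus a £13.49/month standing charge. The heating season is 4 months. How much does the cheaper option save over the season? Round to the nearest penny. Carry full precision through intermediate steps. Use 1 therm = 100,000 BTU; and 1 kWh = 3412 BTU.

Heat load = 21400 kWh × 3412 = 73,016,800 BTU
Gas: input = 73,016,800 / 0.849 = 86,003,298 BTU = 860 therm → 860 × £1.10 = £946.04; + 4 × £6.91 standing = £973.68
Heat pump: 73,016,800 BTU / 3412 = 21,400 kWh heat; / 4.39 = 4,875 kWh in → × £0.0829 = £404.11; + 4 × £13.49 standing = £458.07
Difference = |£973.68 − £458.07| = £515.60

£515.60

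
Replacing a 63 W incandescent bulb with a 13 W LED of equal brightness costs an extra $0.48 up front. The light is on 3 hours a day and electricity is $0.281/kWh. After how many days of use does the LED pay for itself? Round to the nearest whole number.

Power saved = 63 − 13 = 50 W
Daily energy saved = 50 W × 3 h = 150 Wh = 0.15 kWh
Daily savings = 0.15 × $0.281 = $0.0421
Payback = $0.48 / $0.0421 per day = 11.39 days

11 days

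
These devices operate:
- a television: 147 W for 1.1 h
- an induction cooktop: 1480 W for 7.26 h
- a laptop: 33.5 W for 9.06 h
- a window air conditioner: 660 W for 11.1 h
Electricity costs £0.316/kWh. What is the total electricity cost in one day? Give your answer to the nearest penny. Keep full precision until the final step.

£5.86

television: 147 W × 1.1 h = 162 Wh = 0.1617 kWh
induction cooktop: 1480 W × 7.26 h = 10,745 Wh = 10.74 kWh
laptop: 33.5 W × 9.06 h = 304 Wh = 0.3035 kWh
window air conditioner: 660 W × 11.1 h = 7,326 Wh = 7.326 kWh
Total energy = 0.1617 + 10.74 + 0.3035 + 7.326 = 18.54 kWh
Cost = 18.54 kWh × £0.316 = £5.86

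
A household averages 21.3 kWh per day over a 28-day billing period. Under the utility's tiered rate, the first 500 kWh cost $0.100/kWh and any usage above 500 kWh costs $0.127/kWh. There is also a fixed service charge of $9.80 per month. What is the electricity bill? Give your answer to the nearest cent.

$72.04

Usage = 21.3 kWh/day × 28 days = 596.4 kWh
First 500 kWh × $0.100 = $50.00
Remaining 96.4 kWh × $0.127 = $12.24
Energy charge = $62.24; + service $9.80 = $72.04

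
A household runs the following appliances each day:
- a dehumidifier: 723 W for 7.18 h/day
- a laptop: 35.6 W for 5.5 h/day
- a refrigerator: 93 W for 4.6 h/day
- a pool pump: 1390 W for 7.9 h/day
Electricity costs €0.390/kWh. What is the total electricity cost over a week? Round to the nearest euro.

dehumidifier: 723 W × 7.18 h × 7 d = 36,338 Wh = 36.34 kWh
laptop: 35.6 W × 5.5 h × 7 d = 1,371 Wh = 1.371 kWh
refrigerator: 93 W × 4.6 h × 7 d = 2,995 Wh = 2.995 kWh
pool pump: 1390 W × 7.9 h × 7 d = 76,867 Wh = 76.87 kWh
Total energy = 36.34 + 1.371 + 2.995 + 76.87 = 117.6 kWh
Cost = 117.6 kWh × €0.390 = €45.85 ≈ €46

€46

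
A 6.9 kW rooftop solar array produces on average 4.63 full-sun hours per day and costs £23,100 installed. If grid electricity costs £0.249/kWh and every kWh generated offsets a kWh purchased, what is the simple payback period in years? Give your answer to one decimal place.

Daily generation = 6.9 kW × 4.63 h = 31.95 kWh
Annual generation = 31.95 × 365 = 11661 kWh
Annual savings = 11661 × £0.249 = £2,903.50
Payback = £23,100 / £2,903.50 = 7.96 years

8.0 years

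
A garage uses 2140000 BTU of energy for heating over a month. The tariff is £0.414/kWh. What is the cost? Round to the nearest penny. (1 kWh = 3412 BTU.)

£259.66

2140000 BTU × (0.00029308 kWh/BTU) = 627.2 kWh
Cost = 627.2 kWh × £0.414/kWh = £259.66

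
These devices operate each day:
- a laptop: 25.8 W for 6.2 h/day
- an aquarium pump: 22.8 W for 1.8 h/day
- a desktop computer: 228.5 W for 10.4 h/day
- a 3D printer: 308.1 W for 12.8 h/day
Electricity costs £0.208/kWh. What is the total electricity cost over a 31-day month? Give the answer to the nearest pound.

£42

laptop: 25.8 W × 6.2 h × 31 d = 4,959 Wh = 4.959 kWh
aquarium pump: 22.8 W × 1.8 h × 31 d = 1,272 Wh = 1.272 kWh
desktop computer: 228.5 W × 10.4 h × 31 d = 73,668 Wh = 73.67 kWh
3D printer: 308.1 W × 12.8 h × 31 d = 122,254 Wh = 122.3 kWh
Total energy = 4.959 + 1.272 + 73.67 + 122.3 = 202.2 kWh
Cost = 202.2 kWh × £0.208 = £42.05 ≈ £42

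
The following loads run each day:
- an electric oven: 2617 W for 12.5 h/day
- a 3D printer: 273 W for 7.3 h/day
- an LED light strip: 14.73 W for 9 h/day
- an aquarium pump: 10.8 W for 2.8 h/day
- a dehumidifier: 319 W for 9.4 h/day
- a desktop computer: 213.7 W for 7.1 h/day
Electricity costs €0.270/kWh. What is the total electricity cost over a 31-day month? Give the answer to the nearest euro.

€330

electric oven: 2617 W × 12.5 h × 31 d = 1,014,088 Wh = 1,014 kWh
3D printer: 273 W × 7.3 h × 31 d = 61,780 Wh = 61.78 kWh
LED light strip: 14.73 W × 9 h × 31 d = 4,110 Wh = 4.11 kWh
aquarium pump: 10.8 W × 2.8 h × 31 d = 937 Wh = 0.9374 kWh
dehumidifier: 319 W × 9.4 h × 31 d = 92,957 Wh = 92.96 kWh
desktop computer: 213.7 W × 7.1 h × 31 d = 47,035 Wh = 47.04 kWh
Total energy = 1,014 + 61.78 + 4.11 + 0.9374 + 92.96 + 47.04 = 1,221 kWh
Cost = 1,221 kWh × €0.270 = €329.64 ≈ €330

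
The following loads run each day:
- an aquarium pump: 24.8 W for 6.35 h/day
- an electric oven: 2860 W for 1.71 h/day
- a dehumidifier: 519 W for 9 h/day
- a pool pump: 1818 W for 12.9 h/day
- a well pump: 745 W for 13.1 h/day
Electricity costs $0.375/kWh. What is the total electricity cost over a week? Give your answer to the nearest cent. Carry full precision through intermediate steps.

aquarium pump: 24.8 W × 6.35 h × 7 d = 1,102 Wh = 1.102 kWh
electric oven: 2860 W × 1.71 h × 7 d = 34,234 Wh = 34.23 kWh
dehumidifier: 519 W × 9 h × 7 d = 32,697 Wh = 32.7 kWh
pool pump: 1818 W × 12.9 h × 7 d = 164,165 Wh = 164.2 kWh
well pump: 745 W × 13.1 h × 7 d = 68,316 Wh = 68.32 kWh
Total energy = 1.102 + 34.23 + 32.7 + 164.2 + 68.32 = 300.5 kWh
Cost = 300.5 kWh × $0.375 = $112.69

$112.69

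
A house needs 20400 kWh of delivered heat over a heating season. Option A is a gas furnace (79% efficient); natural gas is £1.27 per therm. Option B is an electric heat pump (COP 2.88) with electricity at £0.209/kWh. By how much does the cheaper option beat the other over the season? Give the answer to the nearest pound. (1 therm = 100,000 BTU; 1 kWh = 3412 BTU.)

Heat load = 20400 kWh × 3412 = 69,604,800 BTU
Gas: input = 69,604,800 / 0.79 = 88,107,342 BTU = 881.1 therm → 881.1 × £1.27 = £1,118.96
Heat pump: 69,604,800 BTU / 3412 = 20,400 kWh heat; / 2.88 = 7,083 kWh in → × £0.209 = £1,480.42
Difference = |£1,118.96 − £1,480.42| = £361.45 ≈ £361

£361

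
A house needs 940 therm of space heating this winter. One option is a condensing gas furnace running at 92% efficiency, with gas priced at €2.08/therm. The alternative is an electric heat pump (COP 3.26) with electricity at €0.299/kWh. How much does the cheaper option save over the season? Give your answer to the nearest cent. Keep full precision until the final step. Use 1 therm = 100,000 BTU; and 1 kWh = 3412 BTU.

€401.59

Heat load = 940 therm × 100,000 = 94,000,000 BTU
Gas: input = 94,000,000 / 0.92 = 102,173,913 BTU = 1,022 therm → 1,022 × €2.08 = €2,125.22
Heat pump: 94,000,000 BTU / 3412 = 27,550 kWh heat; / 3.26 = 8,451 kWh in → × €0.299 = €2,526.81
Difference = |€2,125.22 − €2,526.81| = €401.59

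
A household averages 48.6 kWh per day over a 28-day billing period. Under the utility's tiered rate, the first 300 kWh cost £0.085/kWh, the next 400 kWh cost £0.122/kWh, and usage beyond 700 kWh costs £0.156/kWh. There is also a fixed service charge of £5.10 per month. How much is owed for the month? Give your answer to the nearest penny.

£182.48

Usage = 48.6 kWh/day × 28 days = 1360.8 kWh
First 300 kWh × £0.085 = £25.50
Next 400 kWh × £0.122 = £48.80
Remaining 660.8 kWh × £0.156 = £103.08
Energy charge = £177.38; + service £5.10 = £182.48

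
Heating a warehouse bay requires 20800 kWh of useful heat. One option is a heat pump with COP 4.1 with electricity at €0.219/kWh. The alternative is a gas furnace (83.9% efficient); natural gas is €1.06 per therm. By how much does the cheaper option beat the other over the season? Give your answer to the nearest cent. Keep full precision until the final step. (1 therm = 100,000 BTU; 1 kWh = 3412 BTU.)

Heat load = 20800 kWh × 3412 = 70,969,600 BTU
Gas: input = 70,969,600 / 0.839 = 84,588,319 BTU = 845.9 therm → 845.9 × €1.06 = €896.64
Heat pump: 70,969,600 BTU / 3412 = 20,800 kWh heat; / 4.1 = 5,073 kWh in → × €0.219 = €1,111.02
Difference = |€896.64 − €1,111.02| = €214.39

€214.39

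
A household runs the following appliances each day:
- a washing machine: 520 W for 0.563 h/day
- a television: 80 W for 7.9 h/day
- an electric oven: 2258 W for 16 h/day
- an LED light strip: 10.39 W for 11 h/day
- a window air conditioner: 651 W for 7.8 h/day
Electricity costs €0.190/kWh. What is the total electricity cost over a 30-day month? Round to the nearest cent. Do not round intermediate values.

washing machine: 520 W × 0.563 h × 30 d = 8,783 Wh = 8.783 kWh
television: 80 W × 7.9 h × 30 d = 18,960 Wh = 18.96 kWh
electric oven: 2258 W × 16 h × 30 d = 1,083,840 Wh = 1,084 kWh
LED light strip: 10.39 W × 11 h × 30 d = 3,429 Wh = 3.429 kWh
window air conditioner: 651 W × 7.8 h × 30 d = 152,334 Wh = 152.3 kWh
Total energy = 8.783 + 18.96 + 1,084 + 3.429 + 152.3 = 1,267 kWh
Cost = 1,267 kWh × €0.190 = €240.80

€240.80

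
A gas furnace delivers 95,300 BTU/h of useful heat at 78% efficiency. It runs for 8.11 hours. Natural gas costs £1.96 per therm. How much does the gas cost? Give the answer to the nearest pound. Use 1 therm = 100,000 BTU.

£19

Heat delivered = 95,300 BTU/h × 8.11 h = 772,883 BTU
Gas input = 772,883 / 0.78 = 990,876 BTU
= 990,876 / 100,000 = 9.909 therm
Cost = 9.909 × £1.96/therm = £19.42 ≈ £19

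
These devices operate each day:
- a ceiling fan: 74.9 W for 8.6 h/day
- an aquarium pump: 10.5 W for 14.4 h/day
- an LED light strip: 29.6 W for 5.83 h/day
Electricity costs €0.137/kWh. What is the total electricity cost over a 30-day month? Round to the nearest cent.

ceiling fan: 74.9 W × 8.6 h × 30 d = 19,324 Wh = 19.32 kWh
aquarium pump: 10.5 W × 14.4 h × 30 d = 4,536 Wh = 4.536 kWh
LED light strip: 29.6 W × 5.83 h × 30 d = 5,177 Wh = 5.177 kWh
Total energy = 19.32 + 4.536 + 5.177 = 29.04 kWh
Cost = 29.04 kWh × €0.137 = €3.98

€3.98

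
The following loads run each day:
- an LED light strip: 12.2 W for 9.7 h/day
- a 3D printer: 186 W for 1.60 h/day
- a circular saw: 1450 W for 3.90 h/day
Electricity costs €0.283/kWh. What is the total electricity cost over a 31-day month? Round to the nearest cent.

€53.26

LED light strip: 12.2 W × 9.7 h × 31 d = 3,669 Wh = 3.669 kWh
3D printer: 186 W × 1.60 h × 31 d = 9,226 Wh = 9.226 kWh
circular saw: 1450 W × 3.90 h × 31 d = 175,305 Wh = 175.3 kWh
Total energy = 3.669 + 9.226 + 175.3 = 188.2 kWh
Cost = 188.2 kWh × €0.283 = €53.26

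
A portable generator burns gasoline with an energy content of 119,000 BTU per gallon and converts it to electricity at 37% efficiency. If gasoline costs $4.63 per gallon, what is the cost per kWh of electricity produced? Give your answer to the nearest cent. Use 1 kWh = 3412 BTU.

$0.36

Electrical output per gallon = 119,000 BTU × 0.37 / 3412 BTU/kWh = 12.9 kWh
Cost per kWh = $4.63 / 12.9 kWh = $0.359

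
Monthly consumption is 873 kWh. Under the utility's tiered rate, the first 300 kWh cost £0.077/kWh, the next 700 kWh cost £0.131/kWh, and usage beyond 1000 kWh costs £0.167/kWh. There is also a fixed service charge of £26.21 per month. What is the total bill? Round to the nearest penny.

First 300 kWh × £0.077 = £23.10
Next 573 kWh × £0.131 = £75.06
Remaining tier: 0 kWh (not reached)
Energy charge = £98.16; + service £26.21 = £124.37

£124.37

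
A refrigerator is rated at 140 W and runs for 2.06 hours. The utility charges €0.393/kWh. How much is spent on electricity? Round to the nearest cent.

Energy = 140 W × 2.06 h = 288 Wh = 0.2884 kWh
Cost = 0.2884 kWh × €0.393/kWh = €0.11

€0.11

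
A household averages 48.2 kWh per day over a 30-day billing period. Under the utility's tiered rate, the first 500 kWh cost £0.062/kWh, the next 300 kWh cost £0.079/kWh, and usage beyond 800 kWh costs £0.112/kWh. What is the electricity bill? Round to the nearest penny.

£127.05

Usage = 48.2 kWh/day × 30 days = 1446 kWh
First 500 kWh × £0.062 = £31.00
Next 300 kWh × £0.079 = £23.70
Remaining 646 kWh × £0.112 = £72.35
Total = £127.05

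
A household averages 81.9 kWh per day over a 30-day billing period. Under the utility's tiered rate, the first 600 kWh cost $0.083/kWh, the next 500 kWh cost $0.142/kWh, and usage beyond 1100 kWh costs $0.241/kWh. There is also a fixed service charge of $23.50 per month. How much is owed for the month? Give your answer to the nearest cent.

Usage = 81.9 kWh/day × 30 days = 2457 kWh
First 600 kWh × $0.083 = $49.80
Next 500 kWh × $0.142 = $71.00
Remaining 1357 kWh × $0.241 = $327.04
Energy charge = $447.84; + service $23.50 = $471.34

$471.34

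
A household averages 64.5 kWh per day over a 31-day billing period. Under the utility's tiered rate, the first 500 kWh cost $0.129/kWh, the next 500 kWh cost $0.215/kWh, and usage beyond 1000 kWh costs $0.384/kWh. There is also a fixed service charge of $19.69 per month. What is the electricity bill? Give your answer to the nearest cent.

$575.50

Usage = 64.5 kWh/day × 31 days = 1999.5 kWh
First 500 kWh × $0.129 = $64.50
Next 500 kWh × $0.215 = $107.50
Remaining 999.5 kWh × $0.384 = $383.81
Energy charge = $555.81; + service $19.69 = $575.50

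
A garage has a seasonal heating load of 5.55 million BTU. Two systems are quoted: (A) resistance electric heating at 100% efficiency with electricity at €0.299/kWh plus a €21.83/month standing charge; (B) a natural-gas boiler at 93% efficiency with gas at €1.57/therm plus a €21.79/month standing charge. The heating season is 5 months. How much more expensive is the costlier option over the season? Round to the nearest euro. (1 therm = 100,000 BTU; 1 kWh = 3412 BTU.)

€393

Heat load = 5.55 × 10⁶ BTU = 5,550,000 BTU
Gas: input = 5,550,000 / 0.93 = 5,967,742 BTU = 59.68 therm → 59.68 × €1.57 = €93.69; + 5 × €21.79 standing = €202.64
Electric: 5,550,000 BTU / 3412 = 1,627 kWh → × €0.299 = €486.36; + 5 × €21.83 standing = €595.51
Difference = |€202.64 − €595.51| = €392.86 ≈ €393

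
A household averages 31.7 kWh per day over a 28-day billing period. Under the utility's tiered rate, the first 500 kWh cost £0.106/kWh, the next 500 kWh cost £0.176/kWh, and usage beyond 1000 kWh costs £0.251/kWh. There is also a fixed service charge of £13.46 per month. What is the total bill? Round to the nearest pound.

Usage = 31.7 kWh/day × 28 days = 887.6 kWh
First 500 kWh × £0.106 = £53.00
Next 387.6 kWh × £0.176 = £68.22
Remaining tier: 0 kWh (not reached)
Energy charge = £121.22; + service £13.46 = £134.68 ≈ £135

£135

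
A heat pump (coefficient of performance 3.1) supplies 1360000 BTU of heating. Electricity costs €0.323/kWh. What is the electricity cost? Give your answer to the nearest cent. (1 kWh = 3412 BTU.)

Heat delivered = 1,360,000 BTU / 3412 = 398.6 kWh
Electrical input = 398.6 kWh / 3.1 = 128.6 kWh
Cost = 128.6 × €0.323/kWh = €41.53

€41.53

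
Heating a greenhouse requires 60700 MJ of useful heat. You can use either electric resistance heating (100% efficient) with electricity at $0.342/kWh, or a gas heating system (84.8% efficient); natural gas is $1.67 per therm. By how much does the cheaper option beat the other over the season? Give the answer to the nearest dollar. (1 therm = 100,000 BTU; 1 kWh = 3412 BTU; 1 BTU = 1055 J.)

Heat load = 60700 MJ = 60,700,000,000 J / 1055 = 57,535,545 BTU
Gas: input = 57,535,545 / 0.848 = 67,848,520 BTU = 678.5 therm → 678.5 × $1.67 = $1,133.07
Electric: 57,535,545 BTU / 3412 = 16,860 kWh → × $0.342 = $5,767.04
Difference = |$1,133.07 − $5,767.04| = $4,633.97 ≈ $4634

$4634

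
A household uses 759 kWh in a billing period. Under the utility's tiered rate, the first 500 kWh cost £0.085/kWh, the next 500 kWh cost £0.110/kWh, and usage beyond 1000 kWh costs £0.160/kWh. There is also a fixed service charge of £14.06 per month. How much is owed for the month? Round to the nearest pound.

£85

First 500 kWh × £0.085 = £42.50
Next 259 kWh × £0.110 = £28.49
Remaining tier: 0 kWh (not reached)
Energy charge = £70.99; + service £14.06 = £85.05 ≈ £85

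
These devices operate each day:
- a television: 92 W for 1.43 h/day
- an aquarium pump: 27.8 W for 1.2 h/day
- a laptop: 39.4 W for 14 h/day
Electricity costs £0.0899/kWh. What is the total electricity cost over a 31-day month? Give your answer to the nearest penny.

£2.00

television: 92 W × 1.43 h × 31 d = 4,078 Wh = 4.078 kWh
aquarium pump: 27.8 W × 1.2 h × 31 d = 1,034 Wh = 1.034 kWh
laptop: 39.4 W × 14 h × 31 d = 17,100 Wh = 17.1 kWh
Total energy = 4.078 + 1.034 + 17.1 = 22.21 kWh
Cost = 22.21 kWh × £0.0899 = £2.00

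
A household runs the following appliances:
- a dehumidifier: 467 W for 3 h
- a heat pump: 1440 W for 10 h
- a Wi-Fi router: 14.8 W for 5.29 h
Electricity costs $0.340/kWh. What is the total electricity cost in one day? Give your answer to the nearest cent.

$5.40

dehumidifier: 467 W × 3 h = 1,401 Wh = 1.401 kWh
heat pump: 1440 W × 10 h = 14,400 Wh = 14.4 kWh
Wi-Fi router: 14.8 W × 5.29 h = 78 Wh = 0.07829 kWh
Total energy = 1.401 + 14.4 + 0.07829 = 15.88 kWh
Cost = 15.88 kWh × $0.340 = $5.40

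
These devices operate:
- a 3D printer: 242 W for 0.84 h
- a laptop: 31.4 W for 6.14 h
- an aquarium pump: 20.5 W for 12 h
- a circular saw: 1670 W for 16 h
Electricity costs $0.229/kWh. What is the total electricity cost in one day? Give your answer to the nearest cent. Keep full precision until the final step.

$6.27

3D printer: 242 W × 0.84 h = 203 Wh = 0.2033 kWh
laptop: 31.4 W × 6.14 h = 193 Wh = 0.1928 kWh
aquarium pump: 20.5 W × 12 h = 246 Wh = 0.246 kWh
circular saw: 1670 W × 16 h = 26,720 Wh = 26.72 kWh
Total energy = 0.2033 + 0.1928 + 0.246 + 26.72 = 27.36 kWh
Cost = 27.36 kWh × $0.229 = $6.27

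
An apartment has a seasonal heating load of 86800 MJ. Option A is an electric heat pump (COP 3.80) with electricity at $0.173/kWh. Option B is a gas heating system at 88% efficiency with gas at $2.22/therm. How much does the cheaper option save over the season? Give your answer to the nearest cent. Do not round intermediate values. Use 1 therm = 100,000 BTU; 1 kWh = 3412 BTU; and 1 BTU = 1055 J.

Heat load = 86800 MJ = 86,800,000,000 J / 1055 = 82,274,882 BTU
Gas: input = 82,274,882 / 0.88 = 93,494,184 BTU = 934.9 therm → 934.9 × $2.22 = $2,075.57
Heat pump: 82,274,882 BTU / 3412 = 24,110 kWh heat; / 3.80 = 6,346 kWh in → × $0.173 = $1,097.79
Difference = |$2,075.57 − $1,097.79| = $977.78

$977.78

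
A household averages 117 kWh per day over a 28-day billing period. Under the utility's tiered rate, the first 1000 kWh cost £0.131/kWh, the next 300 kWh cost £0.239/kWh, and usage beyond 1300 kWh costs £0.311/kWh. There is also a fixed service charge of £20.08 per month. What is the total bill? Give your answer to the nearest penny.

£837.32

Usage = 117 kWh/day × 28 days = 3276 kWh
First 1000 kWh × £0.131 = £131.00
Next 300 kWh × £0.239 = £71.70
Remaining 1976 kWh × £0.311 = £614.54
Energy charge = £817.24; + service £20.08 = £837.32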